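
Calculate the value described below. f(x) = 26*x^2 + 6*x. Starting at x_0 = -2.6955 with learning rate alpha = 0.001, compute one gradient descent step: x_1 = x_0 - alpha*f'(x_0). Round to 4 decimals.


We compute the gradient at x_0 and apply the update.
f'(x) = 52*x + 6
f'(-2.6955) = 52*-2.6955 + 6 = -134.166
x_1 = -2.6955 - 0.001*-134.166 = -2.5613


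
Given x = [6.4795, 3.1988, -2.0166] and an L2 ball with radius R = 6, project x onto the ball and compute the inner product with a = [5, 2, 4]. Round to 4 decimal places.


Step 1: Compute ||x|| (intermediates to 6 decimals).
||x|| = sqrt(6.4795^2 + 3.1988^2 + (-2.0166)^2) = 7.502194
Step 2: Project.
Since ||x|| > R, scale = R/||x|| = 6/7.502194 = 0.799766, proj(x) = scale * x
proj(x) = [5.182084, 2.558291, -1.612808]
Step 3: Dot product.
a^T * proj(x) = 5*5.182084 + 2*2.558291 + 4*(-1.612808) = 24.5758


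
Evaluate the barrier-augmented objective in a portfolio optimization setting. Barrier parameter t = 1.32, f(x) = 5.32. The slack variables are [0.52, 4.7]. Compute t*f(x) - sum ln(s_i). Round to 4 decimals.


Step 1: Compute log-barrier.
ln values: [-0.6539, 1.5476]
phi = -(-0.6539 + 1.5476) = -0.8936
Step 2: Compute augmented objective.
t*f(x) = 1.32*5.32 = 7.0224
Total = 7.0224 - 0.8936 = 6.1288


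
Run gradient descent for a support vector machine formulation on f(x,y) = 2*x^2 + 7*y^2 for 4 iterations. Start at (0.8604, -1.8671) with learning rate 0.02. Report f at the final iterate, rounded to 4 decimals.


Gradient descent on f(x,y) = 2*x^2 + 7*y^2.
Starting point: (0.8604, -1.8671), alpha = 0.02
Step 1: grad_x = 2*2*0.8604 = 3.4416, grad_y = 2*7*-1.8671 = -26.1394
  x_1 = 0.8604 - 0.02*3.4416 = 0.7916
  y_1 = -1.8671 - 0.02*-26.1394 = -1.3443
Step 2: grad_x = 2*2*0.7916 = 3.1663, grad_y = 2*7*-1.3443 = -18.8204
  x_2 = 0.7916 - 0.02*3.1663 = 0.7282
  y_2 = -1.3443 - 0.02*-18.8204 = -0.9679
Step 3: grad_x = 2*2*0.7282 = 2.913, grad_y = 2*7*-0.9679 = -13.5507
  x_3 = 0.7282 - 0.02*2.913 = 0.67
  y_3 = -0.9679 - 0.02*-13.5507 = -0.6969
Step 4: grad_x = 2*2*0.67 = 2.6799, grad_y = 2*7*-0.6969 = -9.7565
  x_4 = 0.67 - 0.02*2.6799 = 0.6164
  y_4 = -0.6969 - 0.02*-9.7565 = -0.5018
f(0.6164, -0.5018) = 2*0.6164^2 + 7*(-0.5018)^2 = 2.5222


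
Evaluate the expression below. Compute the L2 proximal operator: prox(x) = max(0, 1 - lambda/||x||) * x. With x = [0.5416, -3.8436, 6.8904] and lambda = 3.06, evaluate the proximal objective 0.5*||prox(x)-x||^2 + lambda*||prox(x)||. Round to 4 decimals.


Step 1: Compute ||x||.
||x|| = 7.9085
Step 2: Compute scaling factor.
scale = max(0, 1 - 3.06/7.9085) = 0.6131
Step 3: prox(x) = [0.332, -2.3564, 4.2243]
||prox(x)|| = 4.8485
Step 4: Proximal objective.
0.5*||prox-x||^2 = 4.6818
lambda*||prox|| = 14.8364
Total = 19.5182


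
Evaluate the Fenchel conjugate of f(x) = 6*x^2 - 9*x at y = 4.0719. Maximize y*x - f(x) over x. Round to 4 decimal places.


f*(y) = sup_x {y*x - a*x^2 - b*x} = sup_x {(y-b)*x - a*x^2}
FOC: (y - b) - 2a*x = 0 => x* = (y - b)/(2a)
x* = (4.0719 + 9)/(2*6) = 1.0893
f*(4.0719) = (y-b)^2/(4a) = (4.0719 + 9)^2/(4*6)
= 170.8746/24 = 7.1198


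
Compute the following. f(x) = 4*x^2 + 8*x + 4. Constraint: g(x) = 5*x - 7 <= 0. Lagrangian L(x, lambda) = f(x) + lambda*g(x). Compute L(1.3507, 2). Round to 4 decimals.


Step 1: Evaluate f(x).
f(1.3507) = 4*1.3507^2 + 8*1.3507 + 4 = 22.1032
Step 2: Evaluate g(x).
g(1.3507) = 5*1.3507 - 7 = -0.2465
Step 3: Compute Lagrangian.
L = 22.1032 + 2*-0.2465 = 21.6102


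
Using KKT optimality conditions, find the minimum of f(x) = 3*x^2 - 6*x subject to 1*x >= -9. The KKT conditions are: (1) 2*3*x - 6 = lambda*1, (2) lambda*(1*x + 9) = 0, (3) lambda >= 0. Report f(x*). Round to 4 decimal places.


Step 1: Try lambda = 0 (constraint inactive).
Stationarity: 2*3*x - 6 = 0
x* = 6/(2*3) = 1.0
Check constraint: 1*1.0 = 1.0 >= -9 -- satisfied.
Step 2: Compute optimal value.
f(x*) = 3*1.0^2 - 6*1.0 = -3.0


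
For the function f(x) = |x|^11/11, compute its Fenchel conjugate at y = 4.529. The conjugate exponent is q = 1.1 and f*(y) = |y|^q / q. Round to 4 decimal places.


The conjugate exponent q satisfies 1/p + 1/q = 1.
p = 11, so q = 11/(11 - 1) = 1.1
|y|^q = 4.529^1.1 = 5.2675
f*(4.529) = 5.2675 / 1.1 = 4.7886


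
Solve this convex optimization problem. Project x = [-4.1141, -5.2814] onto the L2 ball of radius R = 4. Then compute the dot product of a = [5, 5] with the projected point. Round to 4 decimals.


Step 1: Compute ||x|| (intermediates to 6 decimals).
||x|| = sqrt((-4.1141)^2 + (-5.2814)^2) = 6.6947
Step 2: Project.
Since ||x|| > R, scale = R/||x|| = 4/6.6947 = 0.597488, proj(x) = scale * x
proj(x) = [-2.458125, -3.155573]
Step 3: Dot product.
a^T * proj(x) = 5*(-2.458125) + 5*(-3.155573) = -28.0685


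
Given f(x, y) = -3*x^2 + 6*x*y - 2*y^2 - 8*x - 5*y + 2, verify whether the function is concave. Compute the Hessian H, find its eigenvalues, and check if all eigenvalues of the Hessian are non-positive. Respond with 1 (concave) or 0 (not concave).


The Hessian of f(x,y) = -3*x^2 + 6*x*y - 2*y^2 - 8*x - 5*y + 2 is:
H = [[-6, 6], [6, -4]]
Trace = -6 - 4 = -10
Determinant = -6*-4 - (6)^2 = -12
Discriminant = (-10)^2 - 4*-12 = 148.0
Eigenvalues: lambda_1 = -11.0828, lambda_2 = 1.0828
The function is not concave.

0


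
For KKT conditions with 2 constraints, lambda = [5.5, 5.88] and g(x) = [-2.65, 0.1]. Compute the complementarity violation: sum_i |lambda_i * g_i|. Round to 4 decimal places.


KKT complementary slackness check:
lambda_1 * g_1 = 5.5 * -2.65 = -14.575
lambda_2 * g_2 = 5.88 * 0.1 = 0.588
Total violation = 14.575 + 0.588 = 15.163


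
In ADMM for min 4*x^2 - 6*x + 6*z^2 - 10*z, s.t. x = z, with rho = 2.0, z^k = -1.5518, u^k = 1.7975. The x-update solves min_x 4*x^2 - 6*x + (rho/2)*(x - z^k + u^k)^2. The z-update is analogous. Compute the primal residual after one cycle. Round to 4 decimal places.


ADMM iteration with rho = 2.0, z^k = -1.5518, u^k = 1.7975
Step 1: x-update.
Minimize 4*x^2 - 6*x + (2.0/2)*(x + 1.5518 + 1.7975)^2
FOC: (2*4 + 2.0)*x = 6 + 2.0*(-1.5518 - 1.7975)
x^{k+1} = -0.0699
Step 2: z-update.
Minimize 6*z^2 - 10*z + (2.0/2)*(-0.0699 - z + 1.7975)^2
FOC: (2*6 + 2.0)*z = 10 + 2.0*(-0.0699 + 1.7975)
z^{k+1} = 0.9611
Step 3: u-update.
u^{k+1} = 1.7975 - 0.0699 - 0.9611 = 0.7665
Step 4: Primal residual = |-0.0699 - 0.9611| = 1.031


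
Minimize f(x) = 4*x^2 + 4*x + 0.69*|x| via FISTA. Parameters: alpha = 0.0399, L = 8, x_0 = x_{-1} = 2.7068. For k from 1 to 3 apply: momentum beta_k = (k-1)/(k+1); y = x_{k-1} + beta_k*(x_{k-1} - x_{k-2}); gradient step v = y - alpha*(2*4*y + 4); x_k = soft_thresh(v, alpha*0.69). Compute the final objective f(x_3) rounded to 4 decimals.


FISTA on f(x) = 4*x^2 + 4*x + 0.69*|x|
L = 8, alpha = 0.0399
Iteration 1: beta = 0.0, y = 2.7068 + 0.0*(2.7068 - 2.7068) = 2.7068
  grad(y) = 25.6544, v = y - alpha*grad = 1.6832
  prox(v) = soft_thresh(1.6832, 0.0275) = 1.6557
Iteration 2: beta = 0.3333, y = 1.6557 + 0.3333*(1.6557 - 2.7068) = 1.3053
  grad(y) = 14.4422, v = y - alpha*grad = 0.729
  prox(v) = soft_thresh(0.729, 0.0275) = 0.7015
Iteration 3: beta = 0.5, y = 0.7015 + 0.5*(0.7015 - 1.6557) = 0.2244
  grad(y) = 5.7954, v = y - alpha*grad = -0.0068
  prox(v) = soft_thresh(-0.0068, 0.0275) = 0.0
f(x_3) = 4*0.0^2 + 4*0.0 + 0.69*|0.0| = 0.0


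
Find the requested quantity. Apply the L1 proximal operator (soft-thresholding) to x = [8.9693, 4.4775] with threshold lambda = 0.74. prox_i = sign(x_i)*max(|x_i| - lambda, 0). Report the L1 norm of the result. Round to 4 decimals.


Soft-thresholding with lambda = 0.74:
prox(8.9693) = sign(8.9693)*max(|8.9693| - 0.74, 0) = 8.2293
prox(4.4775) = sign(4.4775)*max(|4.4775| - 0.74, 0) = 3.7375
prox(x) = [8.2293, 3.7375]
||prox(x)||_1 = 8.2293 + 3.7375 = 11.9668


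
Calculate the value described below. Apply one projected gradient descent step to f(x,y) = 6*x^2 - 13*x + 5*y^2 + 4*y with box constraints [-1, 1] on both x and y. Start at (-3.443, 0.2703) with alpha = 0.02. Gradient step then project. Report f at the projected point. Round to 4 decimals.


Step 1: Compute gradient at (-3.443, 0.2703).
grad_x = 2*6*-3.443 - 13 = -54.316
grad_y = 2*5*0.2703 + 4 = 6.703
Step 2: Gradient step.
x_raw = -3.443 - 0.02*-54.316 = -2.3567
y_raw = 0.2703 - 0.02*6.703 = 0.1362
Step 3: Project onto [-1, 1].
x_proj = clip(-2.3567) = -1.0
y_proj = clip(0.1362) = 0.1362
Step 4: Evaluate f.
f(-1.0, 0.1362) = 19.6378


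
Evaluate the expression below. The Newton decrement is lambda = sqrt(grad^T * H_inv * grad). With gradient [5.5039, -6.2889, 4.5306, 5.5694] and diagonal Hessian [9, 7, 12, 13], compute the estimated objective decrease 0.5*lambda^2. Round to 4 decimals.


Step 1: H is diagonal, so H^(-1) * g = [0.6115, -0.8984, 0.3776, 0.4284].
Step 2: g^T H^(-1) g = sum_i g_i^2 / H_ii
  = (5.5039)^2/9 + (-6.2889)^2/7 + (4.5306)^2/12 + (5.5694)^2/13
  = 3.3659 + 5.65 + 1.7105 + 2.386 = 13.1125
Step 3: Objective decrease = 0.5 * g^T H^(-1) g = 6.5562


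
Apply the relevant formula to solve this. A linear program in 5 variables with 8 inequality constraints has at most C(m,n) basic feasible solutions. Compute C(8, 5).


Each vertex corresponds to some choice of n active constraints out of m, so the number of vertices is at most C(m, n) = m! / (n!(m-n)!).
m = 8, n = 5
Numerator: 8 * 7 * 6 * 5 * 4
Denominator: 5! = 120
C(8, 5) = 56


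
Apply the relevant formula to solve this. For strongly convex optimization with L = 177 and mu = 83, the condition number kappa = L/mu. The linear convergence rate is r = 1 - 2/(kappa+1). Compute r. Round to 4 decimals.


Step 1: Compute the condition number.
kappa = L/mu = 177/83 = 2.1325
Step 2: Compute the convergence rate.
r = 1 - 2/(kappa + 1) = 1 - 2*mu/(L + mu) = (L - mu)/(L + mu) = 94/260 = 0.3615


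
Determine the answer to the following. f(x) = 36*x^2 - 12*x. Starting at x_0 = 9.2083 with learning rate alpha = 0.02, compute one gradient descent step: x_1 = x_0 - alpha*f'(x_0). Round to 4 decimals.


We compute the gradient at x_0 and apply the update.
f'(x) = 72*x - 12
f'(9.2083) = 72*9.2083 - 12 = 650.9976
x_1 = 9.2083 - 0.02*650.9976 = -3.8117


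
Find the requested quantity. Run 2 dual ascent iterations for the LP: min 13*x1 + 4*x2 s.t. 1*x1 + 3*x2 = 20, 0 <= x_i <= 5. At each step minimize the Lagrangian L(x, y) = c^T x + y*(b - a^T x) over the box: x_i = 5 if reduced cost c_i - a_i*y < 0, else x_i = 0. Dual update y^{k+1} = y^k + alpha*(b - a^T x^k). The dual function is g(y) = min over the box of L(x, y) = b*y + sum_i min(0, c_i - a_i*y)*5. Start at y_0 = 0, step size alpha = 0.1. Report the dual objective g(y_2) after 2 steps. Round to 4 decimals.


Dual ascent for LP: min 13*x1 + 4*x2, 1*x1 + 3*x2 = 20, 0 <= x_i <= 5
Step 1: y^k = 0.0, reduced costs: (13.0, 4.0)
  x^k = (0.0, 0.0), subgradient = b - a^T x = 20.0
  y^{k+1} = 0.0 + 0.1*20.0 = 2.0
Step 2: y^k = 2.0, reduced costs: (11.0, -2.0)
  x^k = (0.0, 5.0), subgradient = b - a^T x = 5.0
  y^{k+1} = 2.0 + 0.1*5.0 = 2.5
Dual objective at y_2 = 2.5: reduced costs (10.5, -3.5), box minimizer x = (0.0, 5.0)
g(y_2) = b*y + (c1 - a1*y)*x1 + (c2 - a2*y)*x2 = 20*2.5 + 10.5*0.0 + (-3.5)*5.0 = 50.0 + 0.0 - 17.5 = 32.5


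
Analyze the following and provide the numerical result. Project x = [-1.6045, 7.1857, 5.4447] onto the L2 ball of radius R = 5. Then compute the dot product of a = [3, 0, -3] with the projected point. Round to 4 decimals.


Step 1: Compute ||x|| (intermediates to 6 decimals).
||x|| = sqrt((-1.6045)^2 + 7.1857^2 + 5.4447^2) = 9.157154
Step 2: Project.
Since ||x|| > R, scale = R/||x|| = 5/9.157154 = 0.546021, proj(x) = scale * x
proj(x) = [-0.876091, 3.923543, 2.972921]
Step 3: Dot product.
a^T * proj(x) = 3*(-0.876091) + 0*3.923543 - 3*2.972921 = -11.547


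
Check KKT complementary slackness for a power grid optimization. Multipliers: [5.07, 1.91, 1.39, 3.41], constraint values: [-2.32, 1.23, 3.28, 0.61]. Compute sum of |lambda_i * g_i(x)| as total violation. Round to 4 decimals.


KKT complementary slackness check:
lambda_1 * g_1 = 5.07 * -2.32 = -11.7624
lambda_2 * g_2 = 1.91 * 1.23 = 2.3493
lambda_3 * g_3 = 1.39 * 3.28 = 4.5592
lambda_4 * g_4 = 3.41 * 0.61 = 2.0801
Total violation = 11.7624 + 2.3493 + 4.5592 + 2.0801 = 20.751


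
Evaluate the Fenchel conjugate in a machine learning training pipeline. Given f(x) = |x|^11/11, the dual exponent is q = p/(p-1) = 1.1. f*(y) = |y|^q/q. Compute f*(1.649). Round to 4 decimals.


The conjugate exponent q satisfies 1/p + 1/q = 1.
p = 11, so q = 11/(11 - 1) = 1.1
|y|^q = 1.649^1.1 = 1.7336
f*(1.649) = 1.7336 / 1.1 = 1.576


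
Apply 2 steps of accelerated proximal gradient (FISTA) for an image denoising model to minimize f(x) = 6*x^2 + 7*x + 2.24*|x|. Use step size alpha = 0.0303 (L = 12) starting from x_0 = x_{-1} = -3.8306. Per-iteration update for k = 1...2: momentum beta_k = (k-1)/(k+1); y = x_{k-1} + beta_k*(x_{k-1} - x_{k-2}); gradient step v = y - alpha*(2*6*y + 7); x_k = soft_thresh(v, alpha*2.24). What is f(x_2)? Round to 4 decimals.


FISTA on f(x) = 6*x^2 + 7*x + 2.24*|x|
L = 12, alpha = 0.0303
Iteration 1: beta = 0.0, y = -3.8306 + 0.0*(-3.8306 + 3.8306) = -3.8306
  grad(y) = -38.9672, v = y - alpha*grad = -2.6499
  prox(v) = soft_thresh(-2.6499, 0.0679) = -2.582
Iteration 2: beta = 0.3333, y = -2.582 + 0.3333*(-2.582 + 3.8306) = -2.1658
  grad(y) = -18.9899, v = y - alpha*grad = -1.5904
  prox(v) = soft_thresh(-1.5904, 0.0679) = -1.5226
f(x_2) = 6*(-1.5226)^2 + 7*(-1.5226) + 2.24*|-1.5226| = 6.6618


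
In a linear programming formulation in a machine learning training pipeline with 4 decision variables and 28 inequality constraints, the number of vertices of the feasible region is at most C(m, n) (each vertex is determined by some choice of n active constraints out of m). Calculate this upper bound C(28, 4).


Each vertex corresponds to some choice of n active constraints out of m, so the number of vertices is at most C(m, n) = m! / (n!(m-n)!).
m = 28, n = 4
Numerator: 28 * 27 * 26 * 25
Denominator: 4! = 24
C(28, 4) = 20475


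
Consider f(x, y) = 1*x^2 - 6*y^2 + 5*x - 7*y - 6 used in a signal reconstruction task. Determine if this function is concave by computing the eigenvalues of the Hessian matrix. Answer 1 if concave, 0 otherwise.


The Hessian of f(x,y) = 1*x^2 - 6*y^2 + 5*x - 7*y - 6 is:
H = [[2, 0], [0, -12]]
Trace = 2 - 12 = -10
Determinant = 2*-12 - (0)^2 = -24
Discriminant = (-10)^2 - 4*-24 = 196.0
Eigenvalues: lambda_1 = -12.0, lambda_2 = 2.0
The function is not concave.

0


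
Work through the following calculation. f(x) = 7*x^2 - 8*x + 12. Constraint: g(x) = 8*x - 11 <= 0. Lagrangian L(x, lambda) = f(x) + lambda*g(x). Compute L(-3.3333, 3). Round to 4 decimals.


Step 1: Evaluate f(x).
f(-3.3333) = 7*(-3.3333)^2 - 8*(-3.3333) + 12 = 116.4426
Step 2: Evaluate g(x).
g(-3.3333) = 8*-3.3333 - 11 = -37.6664
Step 3: Compute Lagrangian.
L = 116.4426 + 3*-37.6664 = 3.4434


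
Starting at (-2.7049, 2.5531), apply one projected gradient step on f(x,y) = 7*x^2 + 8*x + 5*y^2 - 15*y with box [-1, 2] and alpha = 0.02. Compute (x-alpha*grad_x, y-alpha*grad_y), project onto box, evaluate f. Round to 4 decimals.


Step 1: Compute gradient at (-2.7049, 2.5531).
grad_x = 2*7*-2.7049 + 8 = -29.8686
grad_y = 2*5*2.5531 - 15 = 10.531
Step 2: Gradient step.
x_raw = -2.7049 - 0.02*-29.8686 = -2.1075
y_raw = 2.5531 - 0.02*10.531 = 2.3425
Step 3: Project onto [-1, 2].
x_proj = clip(-2.1075) = -1.0
y_proj = clip(2.3425) = 2.0
Step 4: Evaluate f.
f(-1.0, 2.0) = -11.0


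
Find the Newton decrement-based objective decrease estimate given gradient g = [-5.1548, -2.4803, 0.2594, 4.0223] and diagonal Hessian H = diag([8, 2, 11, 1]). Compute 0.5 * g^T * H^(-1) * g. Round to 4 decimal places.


Step 1: H is diagonal, so H^(-1) * g = [-0.6444, -1.2402, 0.0236, 4.0223].
Step 2: g^T H^(-1) g = sum_i g_i^2 / H_ii
  = (-5.1548)^2/8 + (-2.4803)^2/2 + (0.2594)^2/11 + (4.0223)^2/1
  = 3.3215 + 3.0759 + 0.0061 + 16.1789 = 22.5825
Step 3: Objective decrease = 0.5 * g^T H^(-1) g = 11.2912


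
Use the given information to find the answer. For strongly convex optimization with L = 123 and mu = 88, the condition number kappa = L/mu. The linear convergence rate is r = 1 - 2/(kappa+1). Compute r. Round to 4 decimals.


Step 1: Compute the condition number.
kappa = L/mu = 123/88 = 1.3977
Step 2: Compute the convergence rate.
r = 1 - 2/(kappa + 1) = 1 - 2*mu/(L + mu) = (L - mu)/(L + mu) = 35/211 = 0.1659


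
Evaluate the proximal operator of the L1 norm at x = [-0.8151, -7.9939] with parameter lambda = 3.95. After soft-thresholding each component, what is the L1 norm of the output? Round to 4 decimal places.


Soft-thresholding with lambda = 3.95:
prox(-0.8151) = sign(-0.8151)*max(|-0.8151| - 3.95, 0) = 0.0
prox(-7.9939) = sign(-7.9939)*max(|-7.9939| - 3.95, 0) = -4.0439
prox(x) = [0.0, -4.0439]
||prox(x)||_1 = 0.0 + 4.0439 = 4.0439


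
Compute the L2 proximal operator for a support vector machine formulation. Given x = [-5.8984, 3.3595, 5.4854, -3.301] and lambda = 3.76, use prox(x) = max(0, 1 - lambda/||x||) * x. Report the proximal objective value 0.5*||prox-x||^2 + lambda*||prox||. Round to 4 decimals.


Step 1: Compute ||x||.
||x|| = 9.3308
Step 2: Compute scaling factor.
scale = max(0, 1 - 3.76/9.3308) = 0.597
Step 3: prox(x) = [-3.5215, 2.0057, 3.275, -1.9708]
||prox(x)|| = 5.5708
Step 4: Proximal objective.
0.5*||prox-x||^2 = 7.0688
lambda*||prox|| = 20.9462
Total = 28.015


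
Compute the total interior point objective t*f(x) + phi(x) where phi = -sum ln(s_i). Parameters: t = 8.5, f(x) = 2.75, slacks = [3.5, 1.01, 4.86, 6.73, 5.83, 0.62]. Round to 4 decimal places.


Step 1: Compute log-barrier.
ln values: [1.2528, 0.01, 1.581, 1.9066, 1.763, -0.478]
phi = -(1.2528 + 0.01 + 1.581 + 1.9066 + 1.763 - 0.478) = -6.0353
Step 2: Compute augmented objective.
t*f(x) = 8.5*2.75 = 23.375
Total = 23.375 - 6.0353 = 17.3397


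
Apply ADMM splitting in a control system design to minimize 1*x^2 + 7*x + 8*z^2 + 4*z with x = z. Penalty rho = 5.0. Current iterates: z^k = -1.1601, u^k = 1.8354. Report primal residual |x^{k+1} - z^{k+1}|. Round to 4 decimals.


ADMM iteration with rho = 5.0, z^k = -1.1601, u^k = 1.8354
Step 1: x-update.
Minimize 1*x^2 + 7*x + (5.0/2)*(x + 1.1601 + 1.8354)^2
FOC: (2*1 + 5.0)*x = -7 + 5.0*(-1.1601 - 1.8354)
x^{k+1} = -3.1396
Step 2: z-update.
Minimize 8*z^2 + 4*z + (5.0/2)*(-3.1396 - z + 1.8354)^2
FOC: (2*8 + 5.0)*z = -4 + 5.0*(-3.1396 + 1.8354)
z^{k+1} = -0.501
Step 3: u-update.
u^{k+1} = 1.8354 - 3.1396 + 0.501 = -0.8032
Step 4: Primal residual = |-3.1396 + 0.501| = 2.6386


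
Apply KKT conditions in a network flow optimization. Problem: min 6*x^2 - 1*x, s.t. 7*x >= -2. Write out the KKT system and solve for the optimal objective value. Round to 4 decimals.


Step 1: Try lambda = 0 (constraint inactive).
Stationarity: 2*6*x - 1 = 0
x* = 1/(2*6) = 1/12 = 0.0833 (rounded; the exact value 1/12 is used below)
Check constraint: 7*0.0833 = 0.5831 >= -2 -- satisfied.
Step 2: Compute optimal value.
f(x*) = 6*(1/12)^2 - 1*(1/12) = -0.0417


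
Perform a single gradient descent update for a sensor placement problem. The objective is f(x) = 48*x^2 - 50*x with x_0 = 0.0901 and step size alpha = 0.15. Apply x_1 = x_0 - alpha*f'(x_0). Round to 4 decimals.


We compute the gradient at x_0 and apply the update.
f'(x) = 96*x - 50
f'(0.0901) = 96*0.0901 - 50 = -41.3504
x_1 = 0.0901 - 0.15*-41.3504 = 6.2927


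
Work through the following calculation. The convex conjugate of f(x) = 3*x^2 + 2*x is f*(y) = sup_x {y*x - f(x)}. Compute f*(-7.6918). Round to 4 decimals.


f*(y) = sup_x {y*x - a*x^2 - b*x} = sup_x {(y-b)*x - a*x^2}
FOC: (y - b) - 2a*x = 0 => x* = (y - b)/(2a)
x* = (-7.6918 - 2)/(2*3) = -1.6153
f*(-7.6918) = (y-b)^2/(4a) = (-7.6918 - 2)^2/(4*3)
= 93.931/12 = 7.8276


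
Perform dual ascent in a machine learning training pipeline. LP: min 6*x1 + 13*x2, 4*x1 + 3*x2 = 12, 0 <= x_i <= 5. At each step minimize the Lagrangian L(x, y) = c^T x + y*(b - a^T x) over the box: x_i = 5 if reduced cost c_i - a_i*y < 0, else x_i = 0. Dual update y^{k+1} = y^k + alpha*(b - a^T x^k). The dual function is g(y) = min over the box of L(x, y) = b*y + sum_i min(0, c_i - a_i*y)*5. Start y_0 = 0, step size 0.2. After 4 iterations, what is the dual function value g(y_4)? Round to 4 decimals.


Dual ascent for LP: min 6*x1 + 13*x2, 4*x1 + 3*x2 = 12, 0 <= x_i <= 5
Step 1: y^k = 0.0, reduced costs: (6.0, 13.0)
  x^k = (0.0, 0.0), subgradient = b - a^T x = 12.0
  y^{k+1} = 0.0 + 0.2*12.0 = 2.4
Step 2: y^k = 2.4, reduced costs: (-3.6, 5.8)
  x^k = (5.0, 0.0), subgradient = b - a^T x = -8.0
  y^{k+1} = 2.4 + 0.2*-8.0 = 0.8
Step 3: y^k = 0.8, reduced costs: (2.8, 10.6)
  x^k = (0.0, 0.0), subgradient = b - a^T x = 12.0
  y^{k+1} = 0.8 + 0.2*12.0 = 3.2
Step 4: y^k = 3.2, reduced costs: (-6.8, 3.4)
  x^k = (5.0, 0.0), subgradient = b - a^T x = -8.0
  y^{k+1} = 3.2 + 0.2*-8.0 = 1.6
Dual objective at y_4 = 1.6: reduced costs (-0.4, 8.2), box minimizer x = (5.0, 0.0)
g(y_4) = b*y + (c1 - a1*y)*x1 + (c2 - a2*y)*x2 = 12*1.6 + (-0.4)*5.0 + 8.2*0.0 = 19.2 - 2.0 + 0.0 = 17.2


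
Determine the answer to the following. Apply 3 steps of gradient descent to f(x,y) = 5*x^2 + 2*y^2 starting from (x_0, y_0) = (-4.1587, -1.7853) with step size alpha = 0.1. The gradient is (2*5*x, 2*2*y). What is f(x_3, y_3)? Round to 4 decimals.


Gradient descent on f(x,y) = 5*x^2 + 2*y^2.
Starting point: (-4.1587, -1.7853), alpha = 0.1
Step 1: grad_x = 2*5*-4.1587 = -41.587, grad_y = 2*2*-1.7853 = -7.1412
  x_1 = -4.1587 - 0.1*-41.587 = 0.0
  y_1 = -1.7853 - 0.1*-7.1412 = -1.0712
Step 2: grad_x = 2*5*0.0 = 0.0, grad_y = 2*2*-1.0712 = -4.2847
  x_2 = 0.0 - 0.1*0.0 = 0.0
  y_2 = -1.0712 - 0.1*-4.2847 = -0.6427
Step 3: grad_x = 2*5*0.0 = 0.0, grad_y = 2*2*-0.6427 = -2.5708
  x_3 = 0.0 - 0.1*0.0 = 0.0
  y_3 = -0.6427 - 0.1*-2.5708 = -0.3856
f(0.0, -0.3856) = 5*0.0^2 + 2*(-0.3856)^2 = 0.2974


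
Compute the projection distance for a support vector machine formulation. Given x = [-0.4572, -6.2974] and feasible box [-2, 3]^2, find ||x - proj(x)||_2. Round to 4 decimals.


Project each component onto [-2, 3].
clip(-0.4572) = -0.4572, clip(-6.2974) = -2.0
Projection = [-0.4572, -2.0]
Squared diffs: [0.0, 18.4676]
Distance = sqrt(18.4676) = 4.2974


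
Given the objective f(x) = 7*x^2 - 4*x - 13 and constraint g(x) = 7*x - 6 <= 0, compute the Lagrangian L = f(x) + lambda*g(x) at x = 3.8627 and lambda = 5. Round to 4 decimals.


Step 1: Evaluate f(x).
f(3.8627) = 7*3.8627^2 - 4*3.8627 - 13 = 75.9924
Step 2: Evaluate g(x).
g(3.8627) = 7*3.8627 - 6 = 21.0389
Step 3: Compute Lagrangian.
L = 75.9924 + 5*21.0389 = 181.1869


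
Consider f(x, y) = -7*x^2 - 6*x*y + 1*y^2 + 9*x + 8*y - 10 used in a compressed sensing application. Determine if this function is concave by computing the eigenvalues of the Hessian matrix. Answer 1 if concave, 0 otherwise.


The Hessian of f(x,y) = -7*x^2 - 6*x*y + 1*y^2 + 9*x + 8*y - 10 is:
H = [[-14, -6], [-6, 2]]
Trace = -14 + 2 = -12
Determinant = -14*2 - (-6)^2 = -64
Discriminant = (-12)^2 - 4*-64 = 400.0
Eigenvalues: lambda_1 = -16.0, lambda_2 = 4.0
The function is not concave.

0


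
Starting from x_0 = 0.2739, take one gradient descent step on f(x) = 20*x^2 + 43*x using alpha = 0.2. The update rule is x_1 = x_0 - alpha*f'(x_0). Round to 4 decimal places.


We compute the gradient at x_0 and apply the update.
f'(x) = 40*x + 43
f'(0.2739) = 40*0.2739 + 43 = 53.956
x_1 = 0.2739 - 0.2*53.956 = -10.5173


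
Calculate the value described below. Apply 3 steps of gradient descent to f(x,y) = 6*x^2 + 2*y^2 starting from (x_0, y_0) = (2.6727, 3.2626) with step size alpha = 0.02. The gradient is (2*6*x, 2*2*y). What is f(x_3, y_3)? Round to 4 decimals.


Gradient descent on f(x,y) = 6*x^2 + 2*y^2.
Starting point: (2.6727, 3.2626), alpha = 0.02
Step 1: grad_x = 2*6*2.6727 = 32.0724, grad_y = 2*2*3.2626 = 13.0504
  x_1 = 2.6727 - 0.02*32.0724 = 2.0313
  y_1 = 3.2626 - 0.02*13.0504 = 3.0016
Step 2: grad_x = 2*6*2.0313 = 24.375, grad_y = 2*2*3.0016 = 12.0064
  x_2 = 2.0313 - 0.02*24.375 = 1.5438
  y_2 = 3.0016 - 0.02*12.0064 = 2.7615
Step 3: grad_x = 2*6*1.5438 = 18.525, grad_y = 2*2*2.7615 = 11.0459
  x_3 = 1.5438 - 0.02*18.525 = 1.1733
  y_3 = 2.7615 - 0.02*11.0459 = 2.5405
f(1.1733, 2.5405) = 6*1.1733^2 + 2*2.5405^2 = 21.1679


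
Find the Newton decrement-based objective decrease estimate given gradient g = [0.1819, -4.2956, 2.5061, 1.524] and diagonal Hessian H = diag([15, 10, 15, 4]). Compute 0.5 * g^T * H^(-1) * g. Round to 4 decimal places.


Step 1: H is diagonal, so H^(-1) * g = [0.0121, -0.4296, 0.1671, 0.381].
Step 2: g^T H^(-1) g = sum_i g_i^2 / H_ii
  = (0.1819)^2/15 + (-4.2956)^2/10 + (2.5061)^2/15 + (1.524)^2/4
  = 0.0022 + 1.8452 + 0.4187 + 0.5806 = 2.8468
Step 3: Objective decrease = 0.5 * g^T H^(-1) g = 1.4234


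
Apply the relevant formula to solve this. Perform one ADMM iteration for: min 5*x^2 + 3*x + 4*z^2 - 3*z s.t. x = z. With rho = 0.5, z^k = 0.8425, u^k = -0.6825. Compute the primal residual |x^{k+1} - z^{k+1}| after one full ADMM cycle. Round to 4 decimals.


ADMM iteration with rho = 0.5, z^k = 0.8425, u^k = -0.6825
Step 1: x-update.
Minimize 5*x^2 + 3*x + (0.5/2)*(x - 0.8425 - 0.6825)^2
FOC: (2*5 + 0.5)*x = -3 + 0.5*(0.8425 + 0.6825)
x^{k+1} = -0.2131
Step 2: z-update.
Minimize 4*z^2 - 3*z + (0.5/2)*(-0.2131 - z - 0.6825)^2
FOC: (2*4 + 0.5)*z = 3 + 0.5*(-0.2131 - 0.6825)
z^{k+1} = 0.3003
Step 3: u-update.
u^{k+1} = -0.6825 - 0.2131 - 0.3003 = -1.1959
Step 4: Primal residual = |-0.2131 - 0.3003| = 0.5134


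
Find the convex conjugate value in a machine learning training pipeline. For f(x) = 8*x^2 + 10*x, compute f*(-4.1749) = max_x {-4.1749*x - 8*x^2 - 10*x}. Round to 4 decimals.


f*(y) = sup_x {y*x - a*x^2 - b*x} = sup_x {(y-b)*x - a*x^2}
FOC: (y - b) - 2a*x = 0 => x* = (y - b)/(2a)
x* = (-4.1749 - 10)/(2*8) = -0.8859
f*(-4.1749) = (y-b)^2/(4a) = (-4.1749 - 10)^2/(4*8)
= 200.9278/32 = 6.279


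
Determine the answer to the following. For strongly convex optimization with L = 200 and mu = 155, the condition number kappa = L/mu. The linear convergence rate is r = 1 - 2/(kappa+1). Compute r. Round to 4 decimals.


Step 1: Compute the condition number.
kappa = L/mu = 200/155 = 1.2903
Step 2: Compute the convergence rate.
r = 1 - 2/(kappa + 1) = 1 - 2*mu/(L + mu) = (L - mu)/(L + mu) = 45/355 = 0.1268


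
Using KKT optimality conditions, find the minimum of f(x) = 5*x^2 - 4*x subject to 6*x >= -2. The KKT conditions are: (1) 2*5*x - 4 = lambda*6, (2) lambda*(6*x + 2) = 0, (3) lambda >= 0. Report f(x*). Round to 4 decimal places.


Step 1: Try lambda = 0 (constraint inactive).
Stationarity: 2*5*x - 4 = 0
x* = 4/(2*5) = 0.4
Check constraint: 6*0.4 = 2.4 >= -2 -- satisfied.
Step 2: Compute optimal value.
f(x*) = 5*0.4^2 - 4*0.4 = -0.8


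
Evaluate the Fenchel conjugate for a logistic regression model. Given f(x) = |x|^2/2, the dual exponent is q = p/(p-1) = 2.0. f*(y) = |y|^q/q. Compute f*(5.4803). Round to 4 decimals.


The conjugate exponent q satisfies 1/p + 1/q = 1.
p = 2, so q = 2/(2 - 1) = 2.0
|y|^q = 5.4803^2.0 = 30.0337
f*(5.4803) = 30.0337 / 2.0 = 15.0168


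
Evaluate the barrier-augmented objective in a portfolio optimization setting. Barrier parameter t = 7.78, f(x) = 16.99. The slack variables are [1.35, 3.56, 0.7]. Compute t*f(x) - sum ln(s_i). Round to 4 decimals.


Step 1: Compute log-barrier.
ln values: [0.3001, 1.2698, -0.3567]
phi = -(0.3001 + 1.2698 - 0.3567) = -1.2132
Step 2: Compute augmented objective.
t*f(x) = 7.78*16.99 = 132.1822
Total = 132.1822 - 1.2132 = 130.969


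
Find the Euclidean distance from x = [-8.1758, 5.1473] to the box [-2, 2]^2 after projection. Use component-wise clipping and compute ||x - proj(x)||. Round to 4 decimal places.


Project each component onto [-2, 2].
clip(-8.1758) = -2.0, clip(5.1473) = 2.0
Projection = [-2.0, 2.0]
Squared diffs: [38.1405, 9.9055]
Distance = sqrt(48.046) = 6.9315


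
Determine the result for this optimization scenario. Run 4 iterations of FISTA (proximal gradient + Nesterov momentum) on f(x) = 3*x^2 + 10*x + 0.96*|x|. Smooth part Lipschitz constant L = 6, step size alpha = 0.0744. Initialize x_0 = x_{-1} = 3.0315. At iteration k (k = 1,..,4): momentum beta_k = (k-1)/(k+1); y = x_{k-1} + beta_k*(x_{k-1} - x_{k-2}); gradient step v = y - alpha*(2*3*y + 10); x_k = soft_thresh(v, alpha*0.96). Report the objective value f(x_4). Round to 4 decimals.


FISTA on f(x) = 3*x^2 + 10*x + 0.96*|x|
L = 6, alpha = 0.0744
Iteration 1: beta = 0.0, y = 3.0315 + 0.0*(3.0315 - 3.0315) = 3.0315
  grad(y) = 28.189, v = y - alpha*grad = 0.9342
  prox(v) = soft_thresh(0.9342, 0.0714) = 0.8628
Iteration 2: beta = 0.3333, y = 0.8628 + 0.3333*(0.8628 - 3.0315) = 0.1399
  grad(y) = 10.8395, v = y - alpha*grad = -0.6665
  prox(v) = soft_thresh(-0.6665, 0.0714) = -0.5951
Iteration 3: beta = 0.5, y = -0.5951 + 0.5*(-0.5951 - 0.8628) = -1.3241
  grad(y) = 2.0555, v = y - alpha*grad = -1.477
  prox(v) = soft_thresh(-1.477, 0.0714) = -1.4056
Iteration 4: beta = 0.6, y = -1.4056 + 0.6*(-1.4056 + 0.5951) = -1.8919
  grad(y) = -1.3512, v = y - alpha*grad = -1.7913
  prox(v) = soft_thresh(-1.7913, 0.0714) = -1.7199
f(x_4) = 3*(-1.7199)^2 + 10*(-1.7199) + 0.96*|-1.7199| = -6.6737


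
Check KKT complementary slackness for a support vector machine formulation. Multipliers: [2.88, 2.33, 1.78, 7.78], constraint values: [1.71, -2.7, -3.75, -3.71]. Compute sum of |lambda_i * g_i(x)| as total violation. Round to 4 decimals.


KKT complementary slackness check:
lambda_1 * g_1 = 2.88 * 1.71 = 4.9248
lambda_2 * g_2 = 2.33 * -2.7 = -6.291
lambda_3 * g_3 = 1.78 * -3.75 = -6.675
lambda_4 * g_4 = 7.78 * -3.71 = -28.8638
Total violation = 4.9248 + 6.291 + 6.675 + 28.8638 = 46.7546


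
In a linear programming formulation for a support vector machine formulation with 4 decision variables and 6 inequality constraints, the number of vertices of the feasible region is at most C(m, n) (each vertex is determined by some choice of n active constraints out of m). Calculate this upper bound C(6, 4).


Each vertex corresponds to some choice of n active constraints out of m, so the number of vertices is at most C(m, n) = m! / (n!(m-n)!).
m = 6, n = 4
Numerator: 6 * 5 * 4 * 3
Denominator: 4! = 24
C(6, 4) = 15


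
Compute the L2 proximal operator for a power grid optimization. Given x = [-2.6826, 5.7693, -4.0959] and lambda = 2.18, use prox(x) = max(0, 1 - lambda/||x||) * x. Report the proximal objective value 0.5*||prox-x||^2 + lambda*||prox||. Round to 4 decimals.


Step 1: Compute ||x||.
||x|| = 7.5669
Step 2: Compute scaling factor.
scale = max(0, 1 - 2.18/7.5669) = 0.7119
Step 3: prox(x) = [-1.9097, 4.1072, -2.9159]
||prox(x)|| = 5.3869
Step 4: Proximal objective.
0.5*||prox-x||^2 = 2.3762
lambda*||prox|| = 11.7434
Total = 14.1196


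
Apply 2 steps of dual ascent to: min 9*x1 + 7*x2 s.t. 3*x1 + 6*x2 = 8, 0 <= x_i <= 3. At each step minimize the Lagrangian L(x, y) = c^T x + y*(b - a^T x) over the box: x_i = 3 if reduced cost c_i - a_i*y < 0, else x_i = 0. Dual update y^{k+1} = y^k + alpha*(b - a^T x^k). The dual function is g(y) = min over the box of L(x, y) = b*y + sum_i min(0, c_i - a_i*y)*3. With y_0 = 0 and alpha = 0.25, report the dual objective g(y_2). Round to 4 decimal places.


Dual ascent for LP: min 9*x1 + 7*x2, 3*x1 + 6*x2 = 8, 0 <= x_i <= 3
Step 1: y^k = 0.0, reduced costs: (9.0, 7.0)
  x^k = (0.0, 0.0), subgradient = b - a^T x = 8.0
  y^{k+1} = 0.0 + 0.25*8.0 = 2.0
Step 2: y^k = 2.0, reduced costs: (3.0, -5.0)
  x^k = (0.0, 3.0), subgradient = b - a^T x = -10.0
  y^{k+1} = 2.0 + 0.25*-10.0 = -0.5
Dual objective at y_2 = -0.5: reduced costs (10.5, 10.0), box minimizer x = (0.0, 0.0)
g(y_2) = b*y + (c1 - a1*y)*x1 + (c2 - a2*y)*x2 = 8*(-0.5) + 10.5*0.0 + 10.0*0.0 = -4.0 + 0.0 + 0.0 = -4.0


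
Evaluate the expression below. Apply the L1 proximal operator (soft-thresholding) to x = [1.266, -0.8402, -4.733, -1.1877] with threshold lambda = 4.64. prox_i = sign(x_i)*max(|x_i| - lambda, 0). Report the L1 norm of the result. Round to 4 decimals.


Soft-thresholding with lambda = 4.64:
prox(1.266) = sign(1.266)*max(|1.266| - 4.64, 0) = 0.0
prox(-0.8402) = sign(-0.8402)*max(|-0.8402| - 4.64, 0) = 0.0
prox(-4.733) = sign(-4.733)*max(|-4.733| - 4.64, 0) = -0.093
prox(-1.1877) = sign(-1.1877)*max(|-1.1877| - 4.64, 0) = 0.0
prox(x) = [0.0, 0.0, -0.093, 0.0]
||prox(x)||_1 = 0.0 + 0.0 + 0.093 + 0.0 = 0.093


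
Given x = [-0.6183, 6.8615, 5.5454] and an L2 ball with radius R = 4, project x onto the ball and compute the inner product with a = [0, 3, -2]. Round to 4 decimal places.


Step 1: Compute ||x|| (intermediates to 6 decimals).
||x|| = sqrt((-0.6183)^2 + 6.8615^2 + 5.5454^2) = 8.843864
Step 2: Project.
Since ||x|| > R, scale = R/||x|| = 4/8.843864 = 0.452291, proj(x) = scale * x
proj(x) = [-0.279652, 3.103395, 2.508135]
Step 3: Dot product.
a^T * proj(x) = 0*(-0.279652) + 3*3.103395 - 2*2.508135 = 4.2939


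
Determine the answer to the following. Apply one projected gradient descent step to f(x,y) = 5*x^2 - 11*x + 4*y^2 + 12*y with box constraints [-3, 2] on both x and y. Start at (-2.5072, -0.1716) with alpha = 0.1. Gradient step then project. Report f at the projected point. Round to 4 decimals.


Step 1: Compute gradient at (-2.5072, -0.1716).
grad_x = 2*5*-2.5072 - 11 = -36.072
grad_y = 2*4*-0.1716 + 12 = 10.6272
Step 2: Gradient step.
x_raw = -2.5072 - 0.1*-36.072 = 1.1
y_raw = -0.1716 - 0.1*10.6272 = -1.2343
Step 3: Project onto [-3, 2].
x_proj = clip(1.1) = 1.1
y_proj = clip(-1.2343) = -1.2343
Step 4: Evaluate f.
f(1.1, -1.2343) = -14.7677


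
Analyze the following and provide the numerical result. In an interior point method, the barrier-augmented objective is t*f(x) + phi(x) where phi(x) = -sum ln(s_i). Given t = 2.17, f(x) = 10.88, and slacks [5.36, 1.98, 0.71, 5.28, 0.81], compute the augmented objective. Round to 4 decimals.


Step 1: Compute log-barrier.
ln values: [1.679, 0.6831, -0.3425, 1.6639, -0.2107]
phi = -(1.679 + 0.6831 - 0.3425 + 1.6639 - 0.2107) = -3.4728
Step 2: Compute augmented objective.
t*f(x) = 2.17*10.88 = 23.6096
Total = 23.6096 - 3.4728 = 20.1368


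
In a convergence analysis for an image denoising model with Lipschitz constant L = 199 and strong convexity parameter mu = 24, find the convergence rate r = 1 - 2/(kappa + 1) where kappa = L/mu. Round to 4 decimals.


Step 1: Compute the condition number.
kappa = L/mu = 199/24 = 8.2917
Step 2: Compute the convergence rate.
r = 1 - 2/(kappa + 1) = 1 - 2*mu/(L + mu) = (L - mu)/(L + mu) = 175/223 = 0.7848


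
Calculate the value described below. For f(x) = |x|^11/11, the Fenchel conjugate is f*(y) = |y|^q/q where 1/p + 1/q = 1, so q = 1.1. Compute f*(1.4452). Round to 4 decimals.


The conjugate exponent q satisfies 1/p + 1/q = 1.
p = 11, so q = 11/(11 - 1) = 1.1
|y|^q = 1.4452^1.1 = 1.4994
f*(1.4452) = 1.4994 / 1.1 = 1.3631


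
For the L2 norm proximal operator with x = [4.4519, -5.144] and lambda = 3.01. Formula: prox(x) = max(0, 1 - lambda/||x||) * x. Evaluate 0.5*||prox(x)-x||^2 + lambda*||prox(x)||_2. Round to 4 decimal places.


Step 1: Compute ||x||.
||x|| = 6.803
Step 2: Compute scaling factor.
scale = max(0, 1 - 3.01/6.803) = 0.5575
Step 3: prox(x) = [2.4821, -2.868]
||prox(x)|| = 3.793
Step 4: Proximal objective.
0.5*||prox-x||^2 = 4.5301
lambda*||prox|| = 11.4169
Total = 15.9468


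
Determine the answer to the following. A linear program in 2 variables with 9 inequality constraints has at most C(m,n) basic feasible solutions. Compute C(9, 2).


Each vertex corresponds to some choice of n active constraints out of m, so the number of vertices is at most C(m, n) = m! / (n!(m-n)!).
m = 9, n = 2
Numerator: 9 * 8
Denominator: 2! = 2
C(9, 2) = 36


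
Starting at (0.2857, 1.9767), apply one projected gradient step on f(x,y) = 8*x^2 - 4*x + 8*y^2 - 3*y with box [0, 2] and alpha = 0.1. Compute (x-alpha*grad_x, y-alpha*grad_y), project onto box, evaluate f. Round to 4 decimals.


Step 1: Compute gradient at (0.2857, 1.9767).
grad_x = 2*8*0.2857 - 4 = 0.5712
grad_y = 2*8*1.9767 - 3 = 28.6272
Step 2: Gradient step.
x_raw = 0.2857 - 0.1*0.5712 = 0.2286
y_raw = 1.9767 - 0.1*28.6272 = -0.886
Step 3: Project onto [0, 2].
x_proj = clip(0.2286) = 0.2286
y_proj = clip(-0.886) = 0.0
Step 4: Evaluate f.
f(0.2286, 0.0) = -0.4963


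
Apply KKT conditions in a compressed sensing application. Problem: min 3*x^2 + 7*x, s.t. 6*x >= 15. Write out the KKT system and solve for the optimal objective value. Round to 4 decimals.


Step 1: Try lambda = 0 (constraint inactive).
x_unc = -7/(2*3) = -1.1667
Check: 6*-1.1667 = -7.0002 < 15 -- violated!
Step 2: Constraint must be active: 6*x = 15
x* = 15/6 = 2.5
lambda = (2*3*2.5 + 7)/6 = 3.6667
Step 3: Compute optimal value.
f(x*) = 3*2.5^2 + 7*2.5 = 36.25


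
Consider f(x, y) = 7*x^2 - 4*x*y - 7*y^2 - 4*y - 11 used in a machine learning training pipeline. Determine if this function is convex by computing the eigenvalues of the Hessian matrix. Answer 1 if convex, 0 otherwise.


The Hessian of f(x,y) = 7*x^2 - 4*x*y - 7*y^2 - 4*y - 11 is:
H = [[14, -4], [-4, -14]]
Trace = 14 - 14 = 0
Determinant = 14*-14 - (-4)^2 = -212
Discriminant = (0)^2 - 4*-212 = 848.0
Eigenvalues: lambda_1 = -14.5602, lambda_2 = 14.5602
The function is not convex.

0


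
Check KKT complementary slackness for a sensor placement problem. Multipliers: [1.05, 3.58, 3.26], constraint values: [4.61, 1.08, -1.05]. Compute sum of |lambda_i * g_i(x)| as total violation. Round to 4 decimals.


KKT complementary slackness check:
lambda_1 * g_1 = 1.05 * 4.61 = 4.8405
lambda_2 * g_2 = 3.58 * 1.08 = 3.8664
lambda_3 * g_3 = 3.26 * -1.05 = -3.423
Total violation = 4.8405 + 3.8664 + 3.423 = 12.1299


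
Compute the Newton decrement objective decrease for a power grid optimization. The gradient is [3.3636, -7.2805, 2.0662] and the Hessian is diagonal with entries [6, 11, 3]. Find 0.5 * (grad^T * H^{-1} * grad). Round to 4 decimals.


Step 1: H is diagonal, so H^(-1) * g = [0.5606, -0.6619, 0.6887].
Step 2: g^T H^(-1) g = sum_i g_i^2 / H_ii
  = (3.3636)^2/6 + (-7.2805)^2/11 + (2.0662)^2/3
  = 1.8856 + 4.8187 + 1.4231 = 8.1274
Step 3: Objective decrease = 0.5 * g^T H^(-1) g = 4.0637


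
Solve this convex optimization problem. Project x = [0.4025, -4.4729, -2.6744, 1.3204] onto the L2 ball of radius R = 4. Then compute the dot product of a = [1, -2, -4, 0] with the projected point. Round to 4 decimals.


Step 1: Compute ||x|| (intermediates to 6 decimals).
||x|| = sqrt(0.4025^2 + (-4.4729)^2 + (-2.6744)^2 + 1.3204^2) = 5.39117
Step 2: Project.
Since ||x|| > R, scale = R/||x|| = 4/5.39117 = 0.741954, proj(x) = scale * x
proj(x) = [0.298636, -3.318686, -1.984282, 0.979676]
Step 3: Dot product.
a^T * proj(x) = 1*0.298636 - 2*(-3.318686) - 4*(-1.984282) + 0*0.979676 = 14.8731


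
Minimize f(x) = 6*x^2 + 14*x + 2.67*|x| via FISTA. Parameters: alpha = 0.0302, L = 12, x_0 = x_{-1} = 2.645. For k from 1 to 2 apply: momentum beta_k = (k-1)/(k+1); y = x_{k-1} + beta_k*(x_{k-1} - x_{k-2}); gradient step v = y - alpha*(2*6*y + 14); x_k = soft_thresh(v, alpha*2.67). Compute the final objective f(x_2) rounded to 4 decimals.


FISTA on f(x) = 6*x^2 + 14*x + 2.67*|x|
L = 12, alpha = 0.0302
Iteration 1: beta = 0.0, y = 2.645 + 0.0*(2.645 - 2.645) = 2.645
  grad(y) = 45.74, v = y - alpha*grad = 1.2637
  prox(v) = soft_thresh(1.2637, 0.0806) = 1.183
Iteration 2: beta = 0.3333, y = 1.183 + 0.3333*(1.183 - 2.645) = 0.6957
  grad(y) = 22.3483, v = y - alpha*grad = 0.0208
  prox(v) = soft_thresh(0.0208, 0.0806) = 0.0
f(x_2) = 6*0.0^2 + 14*0.0 + 2.67*|0.0| = 0.0


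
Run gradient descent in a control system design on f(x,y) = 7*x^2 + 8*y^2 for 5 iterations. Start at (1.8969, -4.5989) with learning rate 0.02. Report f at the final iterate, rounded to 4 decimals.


Gradient descent on f(x,y) = 7*x^2 + 8*y^2.
Starting point: (1.8969, -4.5989), alpha = 0.02
Step 1: grad_x = 2*7*1.8969 = 26.5566, grad_y = 2*8*-4.5989 = -73.5824
  x_1 = 1.8969 - 0.02*26.5566 = 1.3658
  y_1 = -4.5989 - 0.02*-73.5824 = -3.1273
Step 2: grad_x = 2*7*1.3658 = 19.1208, grad_y = 2*8*-3.1273 = -50.036
  x_2 = 1.3658 - 0.02*19.1208 = 0.9834
  y_2 = -3.1273 - 0.02*-50.036 = -2.1265
Step 3: grad_x = 2*7*0.9834 = 13.7669, grad_y = 2*8*-2.1265 = -34.0245
  x_3 = 0.9834 - 0.02*13.7669 = 0.708
  y_3 = -2.1265 - 0.02*-34.0245 = -1.446
Step 4: grad_x = 2*7*0.708 = 9.9122, grad_y = 2*8*-1.446 = -23.1367
  x_4 = 0.708 - 0.02*9.9122 = 0.5098
  y_4 = -1.446 - 0.02*-23.1367 = -0.9833
Step 5: grad_x = 2*7*0.5098 = 7.1368, grad_y = 2*8*-0.9833 = -15.7329
  x_5 = 0.5098 - 0.02*7.1368 = 0.367
  y_5 = -0.9833 - 0.02*-15.7329 = -0.6686
f(0.367, -0.6686) = 7*0.367^2 + 8*(-0.6686)^2 = 4.5197
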